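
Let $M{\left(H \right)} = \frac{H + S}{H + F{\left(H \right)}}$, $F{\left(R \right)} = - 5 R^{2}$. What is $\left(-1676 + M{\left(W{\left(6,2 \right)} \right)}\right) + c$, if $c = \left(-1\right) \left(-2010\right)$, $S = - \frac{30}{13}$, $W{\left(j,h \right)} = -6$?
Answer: $\frac{134620}{403} \approx 334.04$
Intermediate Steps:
$S = - \frac{30}{13}$ ($S = \left(-30\right) \frac{1}{13} = - \frac{30}{13} \approx -2.3077$)
$c = 2010$
$M{\left(H \right)} = \frac{- \frac{30}{13} + H}{H - 5 H^{2}}$ ($M{\left(H \right)} = \frac{H - \frac{30}{13}}{H - 5 H^{2}} = \frac{- \frac{30}{13} + H}{H - 5 H^{2}}$)
$\left(-1676 + M{\left(W{\left(6,2 \right)} \right)}\right) + c = \left(-1676 + \frac{\frac{30}{13} - -6}{\left(-6\right) \left(-1 + 5 \left(-6\right)\right)}\right) + 2010 = \left(-1676 - \frac{\frac{30}{13} + 6}{6 \left(-1 - 30\right)}\right) + 2010 = \left(-1676 - \frac{1}{6} \frac{1}{-31} \cdot \frac{108}{13}\right) + 2010 = \left(-1676 - \left(- \frac{1}{186}\right) \frac{108}{13}\right) + 2010 = \left(-1676 + \frac{18}{403}\right) + 2010 = - \frac{675410}{403} + 2010 = \frac{134620}{403}$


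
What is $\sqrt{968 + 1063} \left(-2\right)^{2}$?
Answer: $4 \sqrt{2031} \approx 180.27$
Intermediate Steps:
$\sqrt{968 + 1063} \left(-2\right)^{2} = \sqrt{2031} \cdot 4 = 4 \sqrt{2031}$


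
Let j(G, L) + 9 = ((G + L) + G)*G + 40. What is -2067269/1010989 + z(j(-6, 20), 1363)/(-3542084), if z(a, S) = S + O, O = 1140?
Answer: -1046424422009/511572565868 ≈ -2.0455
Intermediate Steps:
j(G, L) = 31 + G*(L + 2*G) (j(G, L) = -9 + (((G + L) + G)*G + 40) = -9 + ((L + 2*G)*G + 40) = -9 + (G*(L + 2*G) + 40) = -9 + (40 + G*(L + 2*G)) = 31 + G*(L + 2*G))
z(a, S) = 1140 + S (z(a, S) = S + 1140 = 1140 + S)
-2067269/1010989 + z(j(-6, 20), 1363)/(-3542084) = -2067269/1010989 + (1140 + 1363)/(-3542084) = -2067269*1/1010989 + 2503*(-1/3542084) = -2067269/1010989 - 2503/3542084 = -1046424422009/511572565868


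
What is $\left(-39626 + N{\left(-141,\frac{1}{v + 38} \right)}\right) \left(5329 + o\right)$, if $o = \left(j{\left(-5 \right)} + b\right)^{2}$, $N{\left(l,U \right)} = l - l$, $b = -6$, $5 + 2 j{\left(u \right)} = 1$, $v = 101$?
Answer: $-213703018$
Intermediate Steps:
$j{\left(u \right)} = -2$ ($j{\left(u \right)} = - \frac{5}{2} + \frac{1}{2} \cdot 1 = - \frac{5}{2} + \frac{1}{2} = -2$)
$N{\left(l,U \right)} = 0$
$o = 64$ ($o = \left(-2 - 6\right)^{2} = \left(-8\right)^{2} = 64$)
$\left(-39626 + N{\left(-141,\frac{1}{v + 38} \right)}\right) \left(5329 + o\right) = \left(-39626 + 0\right) \left(5329 + 64\right) = \left(-39626\right) 5393 = -213703018$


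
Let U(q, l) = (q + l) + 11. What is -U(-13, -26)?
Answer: 28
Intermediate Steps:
U(q, l) = 11 + l + q (U(q, l) = (l + q) + 11 = 11 + l + q)
-U(-13, -26) = -(11 - 26 - 13) = -1*(-28) = 28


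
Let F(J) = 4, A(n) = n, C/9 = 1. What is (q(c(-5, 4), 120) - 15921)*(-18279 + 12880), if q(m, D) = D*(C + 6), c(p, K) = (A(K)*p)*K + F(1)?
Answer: 76239279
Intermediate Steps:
C = 9 (C = 9*1 = 9)
c(p, K) = 4 + p*K**2 (c(p, K) = (K*p)*K + 4 = p*K**2 + 4 = 4 + p*K**2)
q(m, D) = 15*D (q(m, D) = D*(9 + 6) = D*15 = 15*D)
(q(c(-5, 4), 120) - 15921)*(-18279 + 12880) = (15*120 - 15921)*(-18279 + 12880) = (1800 - 15921)*(-5399) = -14121*(-5399) = 76239279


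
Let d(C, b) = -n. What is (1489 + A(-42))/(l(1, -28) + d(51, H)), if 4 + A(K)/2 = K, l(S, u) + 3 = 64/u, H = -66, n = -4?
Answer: -9779/9 ≈ -1086.6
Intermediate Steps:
l(S, u) = -3 + 64/u
d(C, b) = 4 (d(C, b) = -1*(-4) = 4)
A(K) = -8 + 2*K
(1489 + A(-42))/(l(1, -28) + d(51, H)) = (1489 + (-8 + 2*(-42)))/((-3 + 64/(-28)) + 4) = (1489 + (-8 - 84))/((-3 + 64*(-1/28)) + 4) = (1489 - 92)/((-3 - 16/7) + 4) = 1397/(-37/7 + 4) = 1397/(-9/7) = 1397*(-7/9) = -9779/9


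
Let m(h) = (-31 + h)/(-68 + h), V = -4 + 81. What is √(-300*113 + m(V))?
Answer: I*√305054/3 ≈ 184.11*I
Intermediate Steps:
V = 77
m(h) = (-31 + h)/(-68 + h)
√(-300*113 + m(V)) = √(-300*113 + (-31 + 77)/(-68 + 77)) = √(-33900 + 46/9) = √(-305054/9) = I*√305054/3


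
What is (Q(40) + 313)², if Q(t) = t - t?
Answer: 97969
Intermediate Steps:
Q(t) = 0
(Q(40) + 313)² = (0 + 313)² = 313² = 97969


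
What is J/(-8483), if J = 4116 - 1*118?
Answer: -3998/8483 ≈ -0.47130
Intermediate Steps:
J = 3998 (J = 4116 - 118 = 3998)
J/(-8483) = 3998/(-8483) = 3998*(-1/8483) = -3998/8483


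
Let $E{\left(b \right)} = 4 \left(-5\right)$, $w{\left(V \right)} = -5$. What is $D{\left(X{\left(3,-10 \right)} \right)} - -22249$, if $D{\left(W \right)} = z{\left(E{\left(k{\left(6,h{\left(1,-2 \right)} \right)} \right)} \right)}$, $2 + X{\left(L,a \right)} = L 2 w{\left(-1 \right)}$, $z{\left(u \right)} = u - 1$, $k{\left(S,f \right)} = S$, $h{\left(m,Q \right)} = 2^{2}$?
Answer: $22228$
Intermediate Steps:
$h{\left(m,Q \right)} = 4$
$E{\left(b \right)} = -20$
$z{\left(u \right)} = -1 + u$
$X{\left(L,a \right)} = -2 - 10 L$ ($X{\left(L,a \right)} = -2 + L 2 \left(-5\right) = -2 + 2 L \left(-5\right) = -2 - 10 L$)
$D{\left(W \right)} = -21$ ($D{\left(W \right)} = -1 - 20 = -21$)
$D{\left(X{\left(3,-10 \right)} \right)} - -22249 = -21 - -22249 = -21 + 22249 = 22228$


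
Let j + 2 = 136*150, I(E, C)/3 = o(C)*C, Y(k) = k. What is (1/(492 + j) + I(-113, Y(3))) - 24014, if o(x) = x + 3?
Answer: -500524399/20890 ≈ -23960.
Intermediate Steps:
o(x) = 3 + x
I(E, C) = 3*C*(3 + C) (I(E, C) = 3*((3 + C)*C) = 3*(C*(3 + C)) = 3*C*(3 + C))
j = 20398 (j = -2 + 136*150 = -2 + 20400 = 20398)
(1/(492 + j) + I(-113, Y(3))) - 24014 = (1/(492 + 20398) + 3*3*(3 + 3)) - 24014 = (1/20890 + 3*3*6) - 24014 = (1/20890 + 54) - 24014 = 1128061/20890 - 24014 = -500524399/20890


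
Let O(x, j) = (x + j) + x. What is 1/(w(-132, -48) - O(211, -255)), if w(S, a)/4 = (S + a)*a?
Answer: 1/34393 ≈ 2.9076e-5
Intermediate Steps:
O(x, j) = j + 2*x (O(x, j) = (j + x) + x = j + 2*x)
w(S, a) = 4*a*(S + a) (w(S, a) = 4*((S + a)*a) = 4*(a*(S + a)) = 4*a*(S + a))
1/(w(-132, -48) - O(211, -255)) = 1/(4*(-48)*(-132 - 48) - (-255 + 2*211)) = 1/(4*(-48)*(-180) - (-255 + 422)) = 1/(34560 - 1*167) = 1/(34560 - 167) = 1/34393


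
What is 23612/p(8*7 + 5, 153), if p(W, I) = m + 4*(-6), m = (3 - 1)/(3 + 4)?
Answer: -82642/83 ≈ -995.69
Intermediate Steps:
m = 2/7 ≈ 0.28571
p(W, I) = -166/7 (p(W, I) = 2/7 + 4*(-6) = 2/7 - 24 = -166/7)
23612/p(8*7 + 5, 153) = 23612/(-166/7) = 23612*(-7/166) = -82642/83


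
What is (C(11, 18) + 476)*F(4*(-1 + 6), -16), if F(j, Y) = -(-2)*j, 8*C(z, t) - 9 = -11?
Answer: 19030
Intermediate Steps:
C(z, t) = -¼ (C(z, t) = 9/8 + (⅛)*(-11) = 9/8 - 11/8 = -¼)
F(j, Y) = 2*j
(C(11, 18) + 476)*F(4*(-1 + 6), -16) = (-¼ + 476)*(2*(4*(-1 + 6))) = 1903*(2*(4*5))/4 = 1903*(2*20)/4 = (1903/4)*40 = 19030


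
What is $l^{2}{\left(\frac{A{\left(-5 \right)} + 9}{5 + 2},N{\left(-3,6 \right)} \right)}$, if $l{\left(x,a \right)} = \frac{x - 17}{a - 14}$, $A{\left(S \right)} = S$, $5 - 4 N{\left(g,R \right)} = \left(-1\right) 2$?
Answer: $\frac{211600}{117649} \approx 1.7986$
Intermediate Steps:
$N{\left(g,R \right)} = \frac{7}{4}$ ($N{\left(g,R \right)} = \frac{5}{4} - \frac{\left(-1\right) 2}{4} = \frac{5}{4} - - \frac{1}{2} = \frac{5}{4} + \frac{1}{2} = \frac{7}{4}$)
$l{\left(x,a \right)} = \frac{-17 + x}{-14 + a}$
$l^{2}{\left(\frac{A{\left(-5 \right)} + 9}{5 + 2},N{\left(-3,6 \right)} \right)} = \left(\frac{-17 + \frac{-5 + 9}{5 + 2}}{-14 + \frac{7}{4}}\right)^{2} = \left(\frac{-17 + \frac{4}{7}}{- \frac{49}{4}}\right)^{2} = \left(- \frac{4 \left(-17 + 4 \cdot \frac{1}{7}\right)}{49}\right)^{2} = \left(- \frac{4 \left(-17 + \frac{4}{7}\right)}{49}\right)^{2} = \left(\left(- \frac{4}{49}\right) \left(- \frac{115}{7}\right)\right)^{2} = \left(\frac{460}{343}\right)^{2} = \frac{211600}{117649}$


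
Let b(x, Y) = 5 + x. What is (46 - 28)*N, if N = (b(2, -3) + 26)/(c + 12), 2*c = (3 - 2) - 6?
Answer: 1188/19 ≈ 62.526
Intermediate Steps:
c = -5/2 (c = ((3 - 2) - 6)/2 = (1 - 6)/2 = (1/2)*(-5) = -5/2 ≈ -2.5000)
N = 66/19 (N = ((5 + 2) + 26)/(-5/2 + 12) = (7 + 26)/(19/2) = 33*(2/19) = 66/19 ≈ 3.4737)
(46 - 28)*N = (46 - 28)*(66/19) = 18*(66/19) = 1188/19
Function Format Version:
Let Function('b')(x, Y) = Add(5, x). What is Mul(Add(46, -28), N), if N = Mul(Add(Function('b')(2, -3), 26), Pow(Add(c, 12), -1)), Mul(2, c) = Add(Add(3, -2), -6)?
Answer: Rational(1188, 19) ≈ 62.526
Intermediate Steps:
c = Rational(-5, 2) (c = Mul(Rational(1, 2), Add(Add(3, -2), -6)) = Mul(Rational(1, 2), Add(1, -6)) = Mul(Rational(1, 2), -5) = Rational(-5, 2) ≈ -2.5000)
N = Rational(66, 19) (N = Mul(Add(Add(5, 2), 26), Pow(Add(Rational(-5, 2), 12), -1)) = Mul(Add(7, 26), Pow(Rational(19, 2), -1)) = Mul(33, Rational(2, 19)) = Rational(66, 19) ≈ 3.4737)
Mul(Add(46, -28), N) = Mul(Add(46, -28), Rational(66, 19)) = Mul(18, Rational(66, 19)) = Rational(1188, 19)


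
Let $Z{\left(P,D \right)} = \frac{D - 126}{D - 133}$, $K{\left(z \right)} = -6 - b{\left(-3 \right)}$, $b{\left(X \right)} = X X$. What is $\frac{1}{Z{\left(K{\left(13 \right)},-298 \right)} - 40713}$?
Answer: $- \frac{431}{17546879} \approx -2.4563 \cdot 10^{-5}$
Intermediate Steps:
$b{\left(X \right)} = X^{2}$
$K{\left(z \right)} = -15$ ($K{\left(z \right)} = -6 - \left(-3\right)^{2} = -6 - 9 = -15$)
$Z{\left(P,D \right)} = \frac{-126 + D}{-133 + D}$
$\frac{1}{Z{\left(K{\left(13 \right)},-298 \right)} - 40713} = \frac{1}{\frac{-126 - 298}{-133 - 298} - 40713} = \frac{1}{\frac{1}{-431} \left(-424\right) - 40713} = \frac{1}{\left(- \frac{1}{431}\right) \left(-424\right) - 40713} = \frac{1}{\frac{424}{431} - 40713} = \frac{1}{- \frac{17546879}{431}} = - \frac{431}{17546879}$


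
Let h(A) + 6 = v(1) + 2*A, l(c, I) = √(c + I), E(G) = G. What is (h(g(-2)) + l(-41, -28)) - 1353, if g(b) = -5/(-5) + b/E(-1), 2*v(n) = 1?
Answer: -2705/2 + I*√69 ≈ -1352.5 + 8.3066*I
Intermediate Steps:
v(n) = ½ (v(n) = (½)*1 = ½)
l(c, I) = √(I + c)
g(b) = 1 - b (g(b) = -5/(-5) + b/(-1) = -5*(-⅕) + b*(-1) = 1 - b)
h(A) = -11/2 + 2*A (h(A) = -6 + (½ + 2*A) = -11/2 + 2*A)
(h(g(-2)) + l(-41, -28)) - 1353 = ((-11/2 + 2*(1 - 1*(-2))) + √(-28 - 41)) - 1353 = ((-11/2 + 2*(1 + 2)) + √(-69)) - 1353 = ((-11/2 + 2*3) + I*√69) - 1353 = ((-11/2 + 6) + I*√69) - 1353 = (½ + I*√69) - 1353 = -2705/2 + I*√69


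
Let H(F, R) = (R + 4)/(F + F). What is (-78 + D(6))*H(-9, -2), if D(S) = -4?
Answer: 82/9 ≈ 9.1111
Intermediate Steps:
H(F, R) = (4 + R)/(2*F) (H(F, R) = (4 + R)/((2*F)) = (4 + R)*(1/(2*F)) = (4 + R)/(2*F))
(-78 + D(6))*H(-9, -2) = (-78 - 4)*((1/2)*(4 - 2)/(-9)) = -41*(-1)*2/9 = -82*(-1/9) = 82/9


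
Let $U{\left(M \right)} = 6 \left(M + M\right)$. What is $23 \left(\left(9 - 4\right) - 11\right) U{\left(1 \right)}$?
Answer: $-1656$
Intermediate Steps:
$U{\left(M \right)} = 12 M$ ($U{\left(M \right)} = 6 \cdot 2 M = 12 M$)
$23 \left(\left(9 - 4\right) - 11\right) U{\left(1 \right)} = 23 \left(\left(9 - 4\right) - 11\right) 12 \cdot 1 = 23 \left(5 - 11\right) 12 = 23 \left(-6\right) 12 = \left(-138\right) 12 = -1656$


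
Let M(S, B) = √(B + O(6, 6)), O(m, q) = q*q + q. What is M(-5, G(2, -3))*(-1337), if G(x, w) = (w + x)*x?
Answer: -2674*√10 ≈ -8455.9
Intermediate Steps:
G(x, w) = x*(w + x)
O(m, q) = q + q² (O(m, q) = q² + q = q + q²)
M(S, B) = √(42 + B) (M(S, B) = √(B + 6*(1 + 6)) = √(B + 6*7) = √(B + 42) = √(42 + B))
M(-5, G(2, -3))*(-1337) = √(42 + 2*(-3 + 2))*(-1337) = √(42 + 2*(-1))*(-1337) = √(42 - 2)*(-1337) = √40*(-1337) = (2*√10)*(-1337) = -2674*√10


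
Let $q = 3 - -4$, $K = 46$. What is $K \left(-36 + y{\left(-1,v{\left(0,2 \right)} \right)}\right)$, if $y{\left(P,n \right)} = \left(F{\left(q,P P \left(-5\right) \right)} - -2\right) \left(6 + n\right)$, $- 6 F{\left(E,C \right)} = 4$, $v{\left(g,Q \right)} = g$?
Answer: $-1288$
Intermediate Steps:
$q = 7$ ($q = 3 + 4 = 7$)
$F{\left(E,C \right)} = - \frac{2}{3}$ ($F{\left(E,C \right)} = \left(- \frac{1}{6}\right) 4 = - \frac{2}{3}$)
$y{\left(P,n \right)} = 8 + \frac{4 n}{3}$ ($y{\left(P,n \right)} = \left(- \frac{2}{3} - -2\right) \left(6 + n\right) = \left(- \frac{2}{3} + 2\right) \left(6 + n\right) = \frac{4 \left(6 + n\right)}{3} = 8 + \frac{4 n}{3}$)
$K \left(-36 + y{\left(-1,v{\left(0,2 \right)} \right)}\right) = 46 \left(-36 + \left(8 + \frac{4}{3} \cdot 0\right)\right) = 46 \left(-36 + \left(8 + 0\right)\right) = 46 \left(-36 + 8\right) = 46 \left(-28\right) = -1288$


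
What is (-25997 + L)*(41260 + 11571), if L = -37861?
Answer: -3373681998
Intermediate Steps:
(-25997 + L)*(41260 + 11571) = (-25997 - 37861)*(41260 + 11571) = -63858*52831 = -3373681998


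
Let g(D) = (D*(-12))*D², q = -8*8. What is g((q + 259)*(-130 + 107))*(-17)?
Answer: -18404223961500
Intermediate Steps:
q = -64
g(D) = -12*D³ (g(D) = (-12*D)*D² = -12*D³)
g((q + 259)*(-130 + 107))*(-17) = -12*(-130 + 107)³*(-64 + 259)³*(-17) = -12*(195*(-23))³*(-17) = -12*(-4485)³*(-17) = -12*(-90216784125)*(-17) = 1082601409500*(-17) = -18404223961500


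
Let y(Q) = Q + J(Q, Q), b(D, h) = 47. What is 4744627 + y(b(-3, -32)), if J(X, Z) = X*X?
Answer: 4746883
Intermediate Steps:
J(X, Z) = X²
y(Q) = Q + Q²
4744627 + y(b(-3, -32)) = 4744627 + 47*(1 + 47) = 4744627 + 47*48 = 4744627 + 2256 = 4746883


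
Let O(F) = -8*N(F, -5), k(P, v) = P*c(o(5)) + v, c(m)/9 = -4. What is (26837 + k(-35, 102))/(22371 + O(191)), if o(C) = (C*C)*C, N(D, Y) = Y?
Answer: 28199/22411 ≈ 1.2583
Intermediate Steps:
o(C) = C**3 (o(C) = C**2*C = C**3)
c(m) = -36 (c(m) = 9*(-4) = -36)
k(P, v) = v - 36*P (k(P, v) = P*(-36) + v = -36*P + v = v - 36*P)
O(F) = 40 (O(F) = -8*(-5) = 40)
(26837 + k(-35, 102))/(22371 + O(191)) = (26837 + (102 - 36*(-35)))/(22371 + 40) = (26837 + (102 + 1260))/22411 = (26837 + 1362)*(1/22411) = 28199*(1/22411) = 28199/22411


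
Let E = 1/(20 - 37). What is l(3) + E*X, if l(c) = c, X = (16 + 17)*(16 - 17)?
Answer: 84/17 ≈ 4.9412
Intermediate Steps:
X = -33 (X = 33*(-1) = -33)
E = -1/17 (E = 1/(-17) = -1/17 ≈ -0.058824)
l(3) + E*X = 3 - 1/17*(-33) = 3 + 33/17 = 84/17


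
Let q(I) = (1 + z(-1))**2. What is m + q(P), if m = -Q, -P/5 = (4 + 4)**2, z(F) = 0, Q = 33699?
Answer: -33698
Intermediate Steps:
P = -320 (P = -5*(4 + 4)**2 = -5*8**2 = -5*64 = -320)
q(I) = 1 (q(I) = (1 + 0)**2 = 1**2 = 1)
m = -33699 (m = -1*33699 = -33699)
m + q(P) = -33699 + 1 = -33698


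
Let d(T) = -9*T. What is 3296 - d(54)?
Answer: 3782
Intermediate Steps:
3296 - d(54) = 3296 - (-9)*54 = 3296 - 1*(-486) = 3296 + 486 = 3782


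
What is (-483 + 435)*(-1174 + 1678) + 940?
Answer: -23252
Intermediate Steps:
(-483 + 435)*(-1174 + 1678) + 940 = -48*504 + 940 = -24192 + 940 = -23252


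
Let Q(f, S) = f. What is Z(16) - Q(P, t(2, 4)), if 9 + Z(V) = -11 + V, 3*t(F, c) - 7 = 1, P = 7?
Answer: -11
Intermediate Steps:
t(F, c) = 8/3 (t(F, c) = 7/3 + (1/3)*1 = 7/3 + 1/3 = 8/3)
Z(V) = -20 + V (Z(V) = -9 + (-11 + V) = -20 + V)
Z(16) - Q(P, t(2, 4)) = (-20 + 16) - 1*7 = -4 - 7 = -11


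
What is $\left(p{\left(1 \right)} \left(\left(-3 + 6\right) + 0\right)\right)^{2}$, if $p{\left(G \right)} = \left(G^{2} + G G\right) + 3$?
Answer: $225$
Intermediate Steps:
$p{\left(G \right)} = 3 + 2 G^{2}$ ($p{\left(G \right)} = \left(G^{2} + G^{2}\right) + 3 = 2 G^{2} + 3 = 3 + 2 G^{2}$)
$\left(p{\left(1 \right)} \left(\left(-3 + 6\right) + 0\right)\right)^{2} = \left(\left(3 + 2 \cdot 1^{2}\right) \left(\left(-3 + 6\right) + 0\right)\right)^{2} = \left(\left(3 + 2 \cdot 1\right) \left(3 + 0\right)\right)^{2} = \left(\left(3 + 2\right) 3\right)^{2} = \left(5 \cdot 3\right)^{2} = 15^{2} = 225$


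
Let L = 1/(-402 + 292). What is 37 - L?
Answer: 4071/110 ≈ 37.009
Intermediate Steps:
L = -1/110 (L = 1/(-110) = -1/110 ≈ -0.0090909)
37 - L = 37 - 1*(-1/110) = 37 + 1/110 = 4071/110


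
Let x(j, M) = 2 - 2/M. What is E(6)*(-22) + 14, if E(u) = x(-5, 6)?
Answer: -68/3 ≈ -22.667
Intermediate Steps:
E(u) = 5/3 (E(u) = 2 - 2/6 = 2 - 2*⅙ = 2 - ⅓ = 5/3)
E(6)*(-22) + 14 = (5/3)*(-22) + 14 = -110/3 + 14 = -68/3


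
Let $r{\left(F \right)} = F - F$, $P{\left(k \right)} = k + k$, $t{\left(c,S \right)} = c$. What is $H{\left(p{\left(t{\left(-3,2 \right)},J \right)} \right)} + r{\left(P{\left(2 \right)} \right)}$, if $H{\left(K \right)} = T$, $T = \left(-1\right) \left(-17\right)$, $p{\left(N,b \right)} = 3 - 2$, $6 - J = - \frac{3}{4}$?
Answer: $17$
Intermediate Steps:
$J = \frac{27}{4}$ ($J = 6 - - \frac{3}{4} = 6 + \frac{3}{4} = \frac{27}{4} \approx 6.75$)
$p{\left(N,b \right)} = 1$ ($p{\left(N,b \right)} = 3 - 2 = 1$)
$P{\left(k \right)} = 2 k$
$T = 17$
$H{\left(K \right)} = 17$
$r{\left(F \right)} = 0$
$H{\left(p{\left(t{\left(-3,2 \right)},J \right)} \right)} + r{\left(P{\left(2 \right)} \right)} = 17 + 0 = 17$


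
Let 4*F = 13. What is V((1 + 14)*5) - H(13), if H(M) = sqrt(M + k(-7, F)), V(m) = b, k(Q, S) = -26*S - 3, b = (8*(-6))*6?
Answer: -288 - I*sqrt(298)/2 ≈ -288.0 - 8.6313*I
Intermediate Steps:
F = 13/4 (F = (1/4)*13 = 13/4 ≈ 3.2500)
b = -288 (b = -48*6 = -288)
k(Q, S) = -3 - 26*S
V(m) = -288
H(M) = sqrt(-175/2 + M) (H(M) = sqrt(M + (-3 - 26*13/4)) = sqrt(M + (-3 - 169/2)) = sqrt(M - 175/2) = sqrt(-175/2 + M))
V((1 + 14)*5) - H(13) = -288 - sqrt(-350 + 4*13)/2 = -288 - sqrt(-350 + 52)/2 = -288 - sqrt(-298)/2 = -288 - I*sqrt(298)/2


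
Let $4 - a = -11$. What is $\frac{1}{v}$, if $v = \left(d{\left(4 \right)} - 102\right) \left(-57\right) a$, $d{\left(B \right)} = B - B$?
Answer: $\frac{1}{87210} \approx 1.1467 \cdot 10^{-5}$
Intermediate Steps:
$a = 15$ ($a = 4 - -11 = 4 + 11 = 15$)
$d{\left(B \right)} = 0$
$v = 87210$ ($v = \left(0 - 102\right) \left(-57\right) 15 = \left(-102\right) \left(-57\right) 15 = 5814 \cdot 15 = 87210$)
$\frac{1}{v} = \frac{1}{87210}$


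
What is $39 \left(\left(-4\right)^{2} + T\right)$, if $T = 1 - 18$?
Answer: $-39$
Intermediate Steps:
$T = -17$ ($T = 1 - 18 = -17$)
$39 \left(\left(-4\right)^{2} + T\right) = 39 \left(\left(-4\right)^{2} - 17\right) = 39 \left(16 - 17\right) = 39 \left(-1\right) = -39$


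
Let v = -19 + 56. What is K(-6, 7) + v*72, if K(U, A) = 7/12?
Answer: 31975/12 ≈ 2664.6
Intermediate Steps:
K(U, A) = 7/12 (K(U, A) = 7*(1/12) = 7/12)
v = 37
K(-6, 7) + v*72 = 7/12 + 37*72 = 7/12 + 2664 = 31975/12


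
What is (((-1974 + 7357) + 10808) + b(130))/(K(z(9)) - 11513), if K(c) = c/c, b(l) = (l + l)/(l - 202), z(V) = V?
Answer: -291373/207216 ≈ -1.4061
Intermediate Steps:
b(l) = 2*l/(-202 + l) (b(l) = (2*l)/(-202 + l) = 2*l/(-202 + l))
K(c) = 1
(((-1974 + 7357) + 10808) + b(130))/(K(z(9)) - 11513) = (((-1974 + 7357) + 10808) + 2*130/(-202 + 130))/(1 - 11513) = ((5383 + 10808) + 2*130/(-72))/(-11512) = (16191 + 2*130*(-1/72))*(-1/11512) = (16191 - 65/18)*(-1/11512) = (291373/18)*(-1/11512) = -291373/207216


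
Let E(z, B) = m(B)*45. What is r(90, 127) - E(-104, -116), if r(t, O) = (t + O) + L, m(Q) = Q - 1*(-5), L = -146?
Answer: 5066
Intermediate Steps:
m(Q) = 5 + Q (m(Q) = Q + 5 = 5 + Q)
E(z, B) = 225 + 45*B (E(z, B) = (5 + B)*45 = 225 + 45*B)
r(t, O) = -146 + O + t (r(t, O) = (t + O) - 146 = (O + t) - 146 = -146 + O + t)
r(90, 127) - E(-104, -116) = (-146 + 127 + 90) - (225 + 45*(-116)) = 71 - (225 - 5220) = 71 - 1*(-4995) = 71 + 4995 = 5066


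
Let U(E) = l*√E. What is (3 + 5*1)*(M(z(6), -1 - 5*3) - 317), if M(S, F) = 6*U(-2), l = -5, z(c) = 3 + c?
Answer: -2536 - 240*I*√2 ≈ -2536.0 - 339.41*I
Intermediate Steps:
U(E) = -5*√E
M(S, F) = -30*I*√2 (M(S, F) = 6*(-5*I*√2) = -30*I*√2)
(3 + 5*1)*(M(z(6), -1 - 5*3) - 317) = (3 + 5*1)*(-30*I*√2 - 317) = (3 + 5)*(-317 - 30*I*√2) = 8*(-317 - 30*I*√2) = -2536 - 240*I*√2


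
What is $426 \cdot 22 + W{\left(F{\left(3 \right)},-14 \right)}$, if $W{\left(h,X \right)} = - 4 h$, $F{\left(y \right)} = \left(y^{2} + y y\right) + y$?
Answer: $9288$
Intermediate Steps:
$F{\left(y \right)} = y + 2 y^{2}$ ($F{\left(y \right)} = \left(y^{2} + y^{2}\right) + y = 2 y^{2} + y = y + 2 y^{2}$)
$426 \cdot 22 + W{\left(F{\left(3 \right)},-14 \right)} = 426 \cdot 22 - 4 \cdot 3 \left(1 + 2 \cdot 3\right) = 9372 - 4 \cdot 3 \left(1 + 6\right) = 9372 - 4 \cdot 3 \cdot 7 = 9372 - 84 = 9288$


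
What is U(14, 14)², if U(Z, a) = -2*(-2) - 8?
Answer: 16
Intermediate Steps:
U(Z, a) = -4 (U(Z, a) = 4 - 8 = -4)
U(14, 14)² = (-4)² = 16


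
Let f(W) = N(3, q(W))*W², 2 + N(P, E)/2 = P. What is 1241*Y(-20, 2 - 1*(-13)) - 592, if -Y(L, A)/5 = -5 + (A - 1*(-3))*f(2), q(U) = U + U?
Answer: -863087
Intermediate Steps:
q(U) = 2*U
N(P, E) = -4 + 2*P
f(W) = 2*W² (f(W) = (-4 + 2*3)*W² = (-4 + 6)*W² = 2*W²)
Y(L, A) = -95 - 40*A (Y(L, A) = -5*(-5 + (A - 1*(-3))*(2*2²)) = -5*(-5 + (A + 3)*(2*4)) = -5*(-5 + (3 + A)*8) = -5*(-5 + (24 + 8*A)) = -5*(19 + 8*A) = -95 - 40*A)
1241*Y(-20, 2 - 1*(-13)) - 592 = 1241*(-95 - 40*(2 - 1*(-13))) - 592 = 1241*(-95 - 40*(2 + 13)) - 592 = 1241*(-95 - 40*15) - 592 = 1241*(-95 - 600) - 592 = 1241*(-695) - 592 = -862495 - 592 = -863087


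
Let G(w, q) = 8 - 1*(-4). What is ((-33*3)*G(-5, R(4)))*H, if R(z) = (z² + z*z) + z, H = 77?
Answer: -91476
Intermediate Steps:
R(z) = z + 2*z² (R(z) = (z² + z²) + z = 2*z² + z = z + 2*z²)
G(w, q) = 12 (G(w, q) = 8 + 4 = 12)
((-33*3)*G(-5, R(4)))*H = (-33*3*12)*77 = -99*12*77 = -1188*77 = -91476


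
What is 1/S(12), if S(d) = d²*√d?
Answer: √3/864 ≈ 0.0020047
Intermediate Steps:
S(d) = d^(5/2)
1/S(12) = 1/(12^(5/2)) = 1/(288*√3) = √3/864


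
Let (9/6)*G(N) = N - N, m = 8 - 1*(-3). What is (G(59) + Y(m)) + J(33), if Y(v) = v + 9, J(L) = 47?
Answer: 67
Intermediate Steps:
m = 11 (m = 8 + 3 = 11)
Y(v) = 9 + v
G(N) = 0 (G(N) = 2*(N - N)/3 = (⅔)*0 = 0)
(G(59) + Y(m)) + J(33) = (0 + (9 + 11)) + 47 = (0 + 20) + 47 = 20 + 47 = 67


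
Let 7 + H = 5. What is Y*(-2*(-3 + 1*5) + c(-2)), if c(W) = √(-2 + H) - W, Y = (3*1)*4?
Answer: -24 + 24*I ≈ -24.0 + 24.0*I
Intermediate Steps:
H = -2 (H = -7 + 5 = -2)
Y = 12 (Y = 3*4 = 12)
c(W) = -W + 2*I (c(W) = √(-2 - 2) - W = √(-4) - W = 2*I - W = -W + 2*I)
Y*(-2*(-3 + 1*5) + c(-2)) = 12*(-2*(-3 + 1*5) + (-1*(-2) + 2*I)) = 12*(-2*(-3 + 5) + (2 + 2*I)) = 12*(-2*2 + (2 + 2*I)) = 12*(-4 + (2 + 2*I)) = 12*(-2 + 2*I) = -24 + 24*I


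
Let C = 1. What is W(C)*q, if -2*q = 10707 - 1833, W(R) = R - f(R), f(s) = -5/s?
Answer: -26622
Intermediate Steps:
W(R) = R + 5/R (W(R) = R - (-5)/R = R + 5/R)
q = -4437 (q = -(10707 - 1833)/2 = -½*8874 = -4437)
W(C)*q = (1 + 5/1)*(-4437) = (1 + 5*1)*(-4437) = (1 + 5)*(-4437) = 6*(-4437) = -26622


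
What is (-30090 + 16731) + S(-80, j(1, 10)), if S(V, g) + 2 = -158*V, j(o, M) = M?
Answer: -721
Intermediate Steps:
S(V, g) = -2 - 158*V
(-30090 + 16731) + S(-80, j(1, 10)) = (-30090 + 16731) + (-2 - 158*(-80)) = -13359 + (-2 + 12640) = -13359 + 12638 = -721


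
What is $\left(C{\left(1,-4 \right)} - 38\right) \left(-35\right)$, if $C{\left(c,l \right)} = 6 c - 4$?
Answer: $1260$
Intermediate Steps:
$C{\left(c,l \right)} = -4 + 6 c$
$\left(C{\left(1,-4 \right)} - 38\right) \left(-35\right) = \left(\left(-4 + 6 \cdot 1\right) - 38\right) \left(-35\right) = \left(\left(-4 + 6\right) - 38\right) \left(-35\right) = \left(2 - 38\right) \left(-35\right) = \left(-36\right) \left(-35\right) = 1260$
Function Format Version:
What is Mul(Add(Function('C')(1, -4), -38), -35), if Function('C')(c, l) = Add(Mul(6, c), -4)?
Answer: 1260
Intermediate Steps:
Function('C')(c, l) = Add(-4, Mul(6, c))
Mul(Add(Function('C')(1, -4), -38), -35) = Mul(Add(Add(-4, Mul(6, 1)), -38), -35) = Mul(Add(Add(-4, 6), -38), -35) = Mul(Add(2, -38), -35) = Mul(-36, -35) = 1260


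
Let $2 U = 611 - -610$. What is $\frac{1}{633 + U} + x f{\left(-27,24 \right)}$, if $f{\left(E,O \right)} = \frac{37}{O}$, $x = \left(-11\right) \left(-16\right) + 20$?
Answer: $\frac{1502981}{4974} \approx 302.17$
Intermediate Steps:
$x = 196$ ($x = 176 + 20 = 196$)
$U = \frac{1221}{2}$ ($U = \frac{611 - -610}{2} = \frac{611 + 610}{2} = \frac{1}{2} \cdot 1221 = \frac{1221}{2} \approx 610.5$)
$\frac{1}{633 + U} + x f{\left(-27,24 \right)} = \frac{1}{633 + \frac{1221}{2}} + 196 \cdot \frac{37}{24} = \frac{1}{\frac{2487}{2}} + 196 \cdot 37 \cdot \frac{1}{24} = \frac{2}{2487} + 196 \cdot \frac{37}{24} = \frac{2}{2487} + \frac{1813}{6} = \frac{1502981}{4974}$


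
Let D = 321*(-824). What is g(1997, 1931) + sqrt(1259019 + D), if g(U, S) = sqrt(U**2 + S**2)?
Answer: sqrt(994515) + sqrt(7716770) ≈ 3775.2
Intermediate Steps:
D = -264504
g(U, S) = sqrt(S**2 + U**2)
g(1997, 1931) + sqrt(1259019 + D) = sqrt(1931**2 + 1997**2) + sqrt(1259019 - 264504) = sqrt(3728761 + 3988009) + sqrt(994515) = sqrt(7716770) + sqrt(994515) = sqrt(994515) + sqrt(7716770)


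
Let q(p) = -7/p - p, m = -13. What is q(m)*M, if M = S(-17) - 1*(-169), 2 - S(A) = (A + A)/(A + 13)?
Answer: 2200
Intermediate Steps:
S(A) = 2 - 2*A/(13 + A) (S(A) = 2 - (A + A)/(A + 13) = 2 - 2*A/(13 + A))
q(p) = -p - 7/p
M = 325/2 (M = 26/(13 - 17) - 1*(-169) = 26/(-4) + 169 = 26*(-¼) + 169 = -13/2 + 169 = 325/2 ≈ 162.50)
q(m)*M = (-1*(-13) - 7/(-13))*(325/2) = (13 - 7*(-1/13))*(325/2) = (13 + 7/13)*(325/2) = (176/13)*(325/2) = 2200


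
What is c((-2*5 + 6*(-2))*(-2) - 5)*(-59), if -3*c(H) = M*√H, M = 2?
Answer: 118*√39/3 ≈ 245.64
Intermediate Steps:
c(H) = -2*√H/3
c((-2*5 + 6*(-2))*(-2) - 5)*(-59) = -2*√((-2*5 + 6*(-2))*(-2) - 5)/3*(-59) = -2*√((-10 - 12)*(-2) - 5)/3*(-59) = -2*√(-22*(-2) - 5)/3*(-59) = -2*√(44 - 5)/3*(-59) = -2*√39/3*(-59) = 118*√39/3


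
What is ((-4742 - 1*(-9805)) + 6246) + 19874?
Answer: 31183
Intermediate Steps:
((-4742 - 1*(-9805)) + 6246) + 19874 = ((-4742 + 9805) + 6246) + 19874 = (5063 + 6246) + 19874 = 11309 + 19874 = 31183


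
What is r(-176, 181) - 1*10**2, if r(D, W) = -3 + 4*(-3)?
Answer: -115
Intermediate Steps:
r(D, W) = -15 (r(D, W) = -3 - 12 = -15)
r(-176, 181) - 1*10**2 = -15 - 1*10**2 = -15 - 1*100 = -15 - 100 = -115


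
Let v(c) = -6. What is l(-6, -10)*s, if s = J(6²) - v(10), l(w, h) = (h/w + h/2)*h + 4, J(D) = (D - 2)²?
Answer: 130144/3 ≈ 43381.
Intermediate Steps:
J(D) = (-2 + D)²
l(w, h) = 4 + h*(h/2 + h/w) (l(w, h) = (h/w + h*(½))*h + 4 = (h/w + h/2)*h + 4 = (h/2 + h/w)*h + 4 = h*(h/2 + h/w) + 4 = 4 + h*(h/2 + h/w))
s = 1162 (s = (-2 + 6²)² - 1*(-6) = (-2 + 36)² + 6 = 34² + 6 = 1156 + 6 = 1162)
l(-6, -10)*s = (4 + (½)*(-10)² + (-10)²/(-6))*1162 = (4 + (½)*100 + 100*(-⅙))*1162 = (4 + 50 - 50/3)*1162 = (112/3)*1162 = 130144/3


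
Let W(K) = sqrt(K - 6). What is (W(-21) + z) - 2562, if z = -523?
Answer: -3085 + 3*I*sqrt(3) ≈ -3085.0 + 5.1962*I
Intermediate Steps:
W(K) = sqrt(-6 + K)
(W(-21) + z) - 2562 = (sqrt(-6 - 21) - 523) - 2562 = (sqrt(-27) - 523) - 2562 = (3*I*sqrt(3) - 523) - 2562 = (-523 + 3*I*sqrt(3)) - 2562 = -3085 + 3*I*sqrt(3)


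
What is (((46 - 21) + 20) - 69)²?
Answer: 576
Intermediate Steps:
(((46 - 21) + 20) - 69)² = ((25 + 20) - 69)² = (45 - 69)² = (-24)² = 576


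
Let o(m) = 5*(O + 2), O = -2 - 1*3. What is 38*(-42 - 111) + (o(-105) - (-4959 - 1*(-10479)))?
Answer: -11349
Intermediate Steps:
O = -5 (O = -2 - 3 = -5)
o(m) = -15 (o(m) = 5*(-5 + 2) = 5*(-3) = -15)
38*(-42 - 111) + (o(-105) - (-4959 - 1*(-10479))) = 38*(-42 - 111) + (-15 - (-4959 - 1*(-10479))) = 38*(-153) + (-15 - (-4959 + 10479)) = -5814 + (-15 - 1*5520) = -5814 + (-15 - 5520) = -5814 - 5535 = -11349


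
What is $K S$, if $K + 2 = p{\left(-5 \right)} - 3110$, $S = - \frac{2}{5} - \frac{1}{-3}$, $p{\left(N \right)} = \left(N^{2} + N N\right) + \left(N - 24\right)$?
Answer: $\frac{3091}{15} \approx 206.07$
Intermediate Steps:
$p{\left(N \right)} = -24 + N + 2 N^{2}$ ($p{\left(N \right)} = \left(N^{2} + N^{2}\right) + \left(-24 + N\right) = 2 N^{2} + \left(-24 + N\right) = -24 + N + 2 N^{2}$)
$S = - \frac{1}{15}$ ($S = \left(-2\right) \frac{1}{5} - - \frac{1}{3} = - \frac{2}{5} + \frac{1}{3} = - \frac{1}{15} \approx -0.066667$)
$K = -3091$ ($K = -2 - 3089 = -3091$)
$K S = \left(-3091\right) \left(- \frac{1}{15}\right) = \frac{3091}{15}$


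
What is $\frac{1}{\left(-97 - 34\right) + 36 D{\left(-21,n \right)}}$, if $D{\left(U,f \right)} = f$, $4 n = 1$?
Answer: $- \frac{1}{122} \approx -0.0081967$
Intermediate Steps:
$n = \frac{1}{4}$ ($n = \frac{1}{4} \cdot 1 = \frac{1}{4} \approx 0.25$)
$\frac{1}{\left(-97 - 34\right) + 36 D{\left(-21,n \right)}} = \frac{1}{\left(-97 - 34\right) + 36 \cdot \frac{1}{4}} = \frac{1}{\left(-97 - 34\right) + 9} = \frac{1}{-131 + 9} = \frac{1}{-122} = - \frac{1}{122}$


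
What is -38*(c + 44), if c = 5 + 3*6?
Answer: -2546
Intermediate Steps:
c = 23 (c = 5 + 18 = 23)
-38*(c + 44) = -38*(23 + 44) = -38*67 = -2546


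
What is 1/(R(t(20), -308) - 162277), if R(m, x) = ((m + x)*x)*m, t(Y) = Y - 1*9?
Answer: 1/843959 ≈ 1.1849e-6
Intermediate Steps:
t(Y) = -9 + Y (t(Y) = Y - 9 = -9 + Y)
R(m, x) = m*x*(m + x) (R(m, x) = (x*(m + x))*m = m*x*(m + x))
1/(R(t(20), -308) - 162277) = 1/((-9 + 20)*(-308)*((-9 + 20) - 308) - 162277) = 1/(11*(-308)*(11 - 308) - 162277) = 1/(11*(-308)*(-297) - 162277) = 1/(1006236 - 162277) = 1/843959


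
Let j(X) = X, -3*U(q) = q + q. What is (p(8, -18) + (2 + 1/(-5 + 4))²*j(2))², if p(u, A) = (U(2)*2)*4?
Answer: 676/9 ≈ 75.111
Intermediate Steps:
U(q) = -2*q/3 (U(q) = -(q + q)/3 = -2*q/3)
p(u, A) = -32/3 (p(u, A) = (-⅔*2*2)*4 = -4/3*2*4 = -8/3*4 = -32/3)
(p(8, -18) + (2 + 1/(-5 + 4))²*j(2))² = (-32/3 + (2 + 1/(-5 + 4))²*2)² = (-32/3 + (2 + 1/(-1))²*2)² = (-32/3 + (2 - 1)²*2)² = (-32/3 + 1²*2)² = (-32/3 + 1*2)² = (-32/3 + 2)² = (-26/3)² = 676/9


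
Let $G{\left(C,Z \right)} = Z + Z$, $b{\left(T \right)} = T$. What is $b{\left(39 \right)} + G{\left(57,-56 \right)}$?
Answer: $-73$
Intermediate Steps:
$G{\left(C,Z \right)} = 2 Z$
$b{\left(39 \right)} + G{\left(57,-56 \right)} = 39 + 2 \left(-56\right) = 39 - 112 = -73$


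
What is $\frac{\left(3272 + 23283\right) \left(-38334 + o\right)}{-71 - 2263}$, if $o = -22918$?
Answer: $\frac{813273430}{1167} \approx 6.9689 \cdot 10^{5}$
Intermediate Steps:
$\frac{\left(3272 + 23283\right) \left(-38334 + o\right)}{-71 - 2263} = \frac{\left(3272 + 23283\right) \left(-38334 - 22918\right)}{-71 - 2263} = \frac{26555 \left(-61252\right)}{-71 - 2263} = - \frac{1626546860}{-2334} = \left(-1626546860\right) \left(- \frac{1}{2334}\right) = \frac{813273430}{1167}$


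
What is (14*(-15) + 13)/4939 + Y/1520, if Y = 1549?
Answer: 7351071/7507280 ≈ 0.97919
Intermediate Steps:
(14*(-15) + 13)/4939 + Y/1520 = (14*(-15) + 13)/4939 + 1549/1520 = (-210 + 13)*(1/4939) + 1549*(1/1520) = -197*1/4939 + 1549/1520 = -197/4939 + 1549/1520 = 7351071/7507280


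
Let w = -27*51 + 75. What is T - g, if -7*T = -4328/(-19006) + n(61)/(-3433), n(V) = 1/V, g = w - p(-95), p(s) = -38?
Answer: 17607524626443/13930362173 ≈ 1264.0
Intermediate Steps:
w = -1302 (w = -1377 + 75 = -1302)
g = -1264 (g = -1302 - 1*(-38) = -1302 + 38 = -1264)
T = -453160229/13930362173 (T = -(-4328/(-19006) + 1/(61*(-3433)))/7 = -(-4328*(-1/19006) + (1/61)*(-1/3433))/7 = -(2164/9503 - 1/209413)/7 = -⅐*453160229/1990051739 = -453160229/13930362173 ≈ -0.032530)
T - g = -453160229/13930362173 - 1*(-1264) = -453160229/13930362173 + 1264 = 17607524626443/13930362173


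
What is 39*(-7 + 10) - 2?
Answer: 115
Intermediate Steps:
39*(-7 + 10) - 2 = 39*3 - 2 = 117 - 2 = 115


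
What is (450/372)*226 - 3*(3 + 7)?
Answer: 7545/31 ≈ 243.39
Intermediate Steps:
(450/372)*226 - 3*(3 + 7) = (450*(1/372))*226 - 3*10 = (75/62)*226 - 30 = 8475/31 - 30 = 7545/31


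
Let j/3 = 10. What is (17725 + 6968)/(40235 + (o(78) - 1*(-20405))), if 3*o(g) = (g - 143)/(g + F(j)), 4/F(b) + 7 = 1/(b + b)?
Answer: 2403270918/5901821405 ≈ 0.40721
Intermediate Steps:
j = 30 (j = 3*10 = 30)
F(b) = 4/(-7 + 1/(2*b)) (F(b) = 4/(-7 + 1/(b + b)) = 4/(-7 + 1/(2*b)))
o(g) = (-143 + g)/(3*(-240/419 + g)) (o(g) = ((g - 143)/(g - 8*30/(-1 + 14*30)))/3 = ((-143 + g)/(g - 8*30/(-1 + 420)))/3 = ((-143 + g)/(g - 8*30/419))/3 = ((-143 + g)/(g - 8*30*1/419))/3 = ((-143 + g)/(g - 240/419))/3 = ((-143 + g)/(-240/419 + g))/3 = (-143 + g)/(3*(-240/419 + g)))
(17725 + 6968)/(40235 + (o(78) - 1*(-20405))) = (17725 + 6968)/(40235 + (419*(-143 + 78)/(3*(-240 + 419*78)) - 1*(-20405))) = 24693/(40235 + ((419/3)*(-65)/(-240 + 32682) + 20405)) = 24693/(40235 + ((419/3)*(-65)/32442 + 20405)) = 24693/(40235 + ((419/3)*(1/32442)*(-65) + 20405)) = 24693/(40235 + (-27235/97326 + 20405)) = 24693/(40235 + 1985909795/97326) = 24693/(5901821405/97326) = 24693*(97326/5901821405) = 2403270918/5901821405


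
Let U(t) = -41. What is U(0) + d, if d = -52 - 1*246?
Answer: -339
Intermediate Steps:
d = -298 (d = -52 - 246 = -298)
U(0) + d = -41 - 298 = -339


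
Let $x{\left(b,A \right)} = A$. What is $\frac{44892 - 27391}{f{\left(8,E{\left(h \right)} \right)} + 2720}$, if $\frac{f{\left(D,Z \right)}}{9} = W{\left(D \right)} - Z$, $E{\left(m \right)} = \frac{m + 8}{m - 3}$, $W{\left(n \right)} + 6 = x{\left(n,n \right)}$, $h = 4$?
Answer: $\frac{17501}{2630} \approx 6.6544$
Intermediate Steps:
$W{\left(n \right)} = -6 + n$
$E{\left(m \right)} = \frac{8 + m}{-3 + m}$
$f{\left(D,Z \right)} = -54 - 9 Z + 9 D$ ($f{\left(D,Z \right)} = 9 \left(\left(-6 + D\right) - Z\right) = 9 \left(-6 + D - Z\right) = -54 - 9 Z + 9 D$)
$\frac{44892 - 27391}{f{\left(8,E{\left(h \right)} \right)} + 2720} = \frac{44892 - 27391}{\left(-54 - 9 \frac{8 + 4}{-3 + 4} + 9 \cdot 8\right) + 2720} = \frac{17501}{\left(-54 - 9 \cdot 1^{-1} \cdot 12 + 72\right) + 2720} = \frac{17501}{\left(-54 - 9 \cdot 1 \cdot 12 + 72\right) + 2720} = \frac{17501}{\left(-54 - 108 + 72\right) + 2720} = \frac{17501}{-90 + 2720} = \frac{17501}{2630}$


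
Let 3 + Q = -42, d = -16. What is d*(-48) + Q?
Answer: 723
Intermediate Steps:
Q = -45 (Q = -3 - 42 = -45)
d*(-48) + Q = -16*(-48) - 45 = 768 - 45 = 723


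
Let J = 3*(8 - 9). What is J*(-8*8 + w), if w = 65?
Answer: -3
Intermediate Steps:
J = -3 (J = 3*(-1) = -3)
J*(-8*8 + w) = -3*(-8*8 + 65) = -3*(-64 + 65) = -3*1 = -3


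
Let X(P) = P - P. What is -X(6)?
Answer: 0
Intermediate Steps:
X(P) = 0
-X(6) = -1*0 = 0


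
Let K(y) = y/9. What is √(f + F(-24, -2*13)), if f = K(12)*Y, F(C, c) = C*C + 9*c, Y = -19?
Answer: 5*√114/3 ≈ 17.795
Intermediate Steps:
K(y) = y/9 (K(y) = y*(⅑) = y/9)
F(C, c) = C² + 9*c
f = -76/3 (f = ((⅑)*12)*(-19) = (4/3)*(-19) = -76/3 ≈ -25.333)
√(f + F(-24, -2*13)) = √(-76/3 + ((-24)² + 9*(-2*13))) = √(-76/3 + (576 + 9*(-26))) = √(-76/3 + (576 - 234)) = √(-76/3 + 342) = √(950/3) = 5*√114/3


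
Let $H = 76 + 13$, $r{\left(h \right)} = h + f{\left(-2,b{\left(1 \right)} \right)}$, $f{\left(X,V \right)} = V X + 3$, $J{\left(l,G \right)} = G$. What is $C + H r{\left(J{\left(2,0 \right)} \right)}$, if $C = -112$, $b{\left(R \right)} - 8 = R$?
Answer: $-1447$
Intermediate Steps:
$b{\left(R \right)} = 8 + R$
$f{\left(X,V \right)} = 3 + V X$
$r{\left(h \right)} = -15 + h$ ($r{\left(h \right)} = h + \left(3 + \left(8 + 1\right) \left(-2\right)\right) = h + \left(3 + 9 \left(-2\right)\right) = h + \left(3 - 18\right) = h - 15 = -15 + h$)
$H = 89$
$C + H r{\left(J{\left(2,0 \right)} \right)} = -112 + 89 \left(-15 + 0\right) = -112 + 89 \left(-15\right) = -112 - 1335 = -1447$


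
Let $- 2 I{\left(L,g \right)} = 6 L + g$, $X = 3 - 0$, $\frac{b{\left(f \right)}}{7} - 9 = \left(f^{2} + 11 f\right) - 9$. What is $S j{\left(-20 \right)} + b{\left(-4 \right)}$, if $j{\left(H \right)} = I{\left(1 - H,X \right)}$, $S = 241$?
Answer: $- \frac{31481}{2} \approx -15741.0$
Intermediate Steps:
$b{\left(f \right)} = 7 f^{2} + 77 f$ ($b{\left(f \right)} = 63 + 7 \left(\left(f^{2} + 11 f\right) - 9\right) = 63 + 7 \left(-9 + f^{2} + 11 f\right) = 63 + \left(-63 + 7 f^{2} + 77 f\right) = 7 f^{2} + 77 f$)
$X = 3$ ($X = 3 + 0 = 3$)
$I{\left(L,g \right)} = - 3 L - \frac{g}{2}$ ($I{\left(L,g \right)} = - \frac{6 L + g}{2} = - \frac{g + 6 L}{2} = - 3 L - \frac{g}{2}$)
$j{\left(H \right)} = - \frac{9}{2} + 3 H$ ($j{\left(H \right)} = - 3 \left(1 - H\right) - \frac{3}{2} = \left(-3 + 3 H\right) - \frac{3}{2} = - \frac{9}{2} + 3 H$)
$S j{\left(-20 \right)} + b{\left(-4 \right)} = 241 \left(- \frac{9}{2} + 3 \left(-20\right)\right) + 7 \left(-4\right) \left(11 - 4\right) = 241 \left(- \frac{9}{2} - 60\right) + 7 \left(-4\right) 7 = 241 \left(- \frac{129}{2}\right) - 196 = - \frac{31089}{2} - 196 = - \frac{31481}{2}$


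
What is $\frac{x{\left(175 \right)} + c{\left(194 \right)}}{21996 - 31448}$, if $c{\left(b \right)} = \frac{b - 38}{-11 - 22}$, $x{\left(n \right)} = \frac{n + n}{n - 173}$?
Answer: $- \frac{1873}{103972} \approx -0.018014$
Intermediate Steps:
$x{\left(n \right)} = \frac{2 n}{-173 + n}$
$c{\left(b \right)} = \frac{38}{33} - \frac{b}{33}$ ($c{\left(b \right)} = \frac{-38 + b}{-33} = \left(-38 + b\right) \left(- \frac{1}{33}\right) = \frac{38}{33} - \frac{b}{33}$)
$\frac{x{\left(175 \right)} + c{\left(194 \right)}}{21996 - 31448} = \frac{2 \cdot 175 \frac{1}{-173 + 175} + \left(\frac{38}{33} - \frac{194}{33}\right)}{21996 - 31448} = \frac{2 \cdot 175 \cdot \frac{1}{2} + \left(\frac{38}{33} - \frac{194}{33}\right)}{-9452} = \left(2 \cdot 175 \cdot \frac{1}{2} - \frac{52}{11}\right) \left(- \frac{1}{9452}\right) = \left(175 - \frac{52}{11}\right) \left(- \frac{1}{9452}\right) = \frac{1873}{11} \left(- \frac{1}{9452}\right) = - \frac{1873}{103972}$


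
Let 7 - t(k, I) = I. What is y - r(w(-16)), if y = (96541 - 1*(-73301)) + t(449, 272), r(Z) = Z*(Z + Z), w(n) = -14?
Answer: 169185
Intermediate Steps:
t(k, I) = 7 - I
r(Z) = 2*Z**2 (r(Z) = Z*(2*Z) = 2*Z**2)
y = 169577 (y = (96541 - 1*(-73301)) + (7 - 1*272) = (96541 + 73301) + (7 - 272) = 169842 - 265 = 169577)
y - r(w(-16)) = 169577 - 2*(-14)**2 = 169577 - 2*196 = 169577 - 1*392 = 169577 - 392 = 169185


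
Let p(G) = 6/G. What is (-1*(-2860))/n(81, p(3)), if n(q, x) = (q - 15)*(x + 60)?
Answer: 65/93 ≈ 0.69893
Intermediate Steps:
n(q, x) = (-15 + q)*(60 + x)
(-1*(-2860))/n(81, p(3)) = (-1*(-2860))/(-900 - 90/3 + 60*81 + 81*(6/3)) = 2860/(-900 - 90/3 + 4860 + 81*(6*(1/3))) = 2860/(-900 - 15*2 + 4860 + 81*2) = 2860/(-900 - 30 + 4860 + 162) = 2860/4092 = 2860*(1/4092) = 65/93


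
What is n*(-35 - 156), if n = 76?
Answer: -14516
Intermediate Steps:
n*(-35 - 156) = 76*(-35 - 156) = 76*(-191) = -14516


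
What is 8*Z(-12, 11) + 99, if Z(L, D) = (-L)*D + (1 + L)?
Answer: 1067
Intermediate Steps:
Z(L, D) = 1 + L - D*L (Z(L, D) = -D*L + (1 + L) = 1 + L - D*L)
8*Z(-12, 11) + 99 = 8*(1 - 12 - 1*11*(-12)) + 99 = 8*(1 - 12 + 132) + 99 = 8*121 + 99 = 968 + 99 = 1067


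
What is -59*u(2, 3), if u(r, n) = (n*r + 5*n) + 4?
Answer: -1475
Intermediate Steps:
u(r, n) = 4 + 5*n + n*r (u(r, n) = (5*n + n*r) + 4 = 4 + 5*n + n*r)
-59*u(2, 3) = -59*(4 + 5*3 + 3*2) = -59*(4 + 15 + 6) = -59*25 = -1475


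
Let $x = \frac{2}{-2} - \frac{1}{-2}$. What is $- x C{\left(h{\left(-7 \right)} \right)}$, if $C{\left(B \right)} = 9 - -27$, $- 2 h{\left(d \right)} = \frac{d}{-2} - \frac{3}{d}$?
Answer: $18$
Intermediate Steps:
$h{\left(d \right)} = \frac{d}{4} + \frac{3}{2 d}$ ($h{\left(d \right)} = - \frac{\frac{d}{-2} - \frac{3}{d}}{2} = - \frac{d \left(- \frac{1}{2}\right) - \frac{3}{d}}{2} = - \frac{- \frac{d}{2} - \frac{3}{d}}{2} = - \frac{- \frac{3}{d} - \frac{d}{2}}{2} = \frac{d}{4} + \frac{3}{2 d}$)
$x = - \frac{1}{2}$ ($x = 2 \left(- \frac{1}{2}\right) - - \frac{1}{2} = -1 + \frac{1}{2} = - \frac{1}{2} \approx -0.5$)
$C{\left(B \right)} = 36$ ($C{\left(B \right)} = 9 + 27 = 36$)
$- x C{\left(h{\left(-7 \right)} \right)} = \left(-1\right) \left(- \frac{1}{2}\right) 36 = \frac{1}{2} \cdot 36 = 18$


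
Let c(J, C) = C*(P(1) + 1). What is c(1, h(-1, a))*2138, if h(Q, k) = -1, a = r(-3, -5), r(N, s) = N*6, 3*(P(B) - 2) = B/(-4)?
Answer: -37415/6 ≈ -6235.8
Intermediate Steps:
P(B) = 2 - B/12 (P(B) = 2 + (B/(-4))/3 = 2 + (B*(-¼))/3 = 2 + (-B/4)/3 = 2 - B/12)
r(N, s) = 6*N
a = -18 (a = 6*(-3) = -18)
c(J, C) = 35*C/12 (c(J, C) = C*((2 - 1/12*1) + 1) = C*((2 - 1/12) + 1) = C*(23/12 + 1) = C*(35/12) = 35*C/12)
c(1, h(-1, a))*2138 = ((35/12)*(-1))*2138 = -35/12*2138 = -37415/6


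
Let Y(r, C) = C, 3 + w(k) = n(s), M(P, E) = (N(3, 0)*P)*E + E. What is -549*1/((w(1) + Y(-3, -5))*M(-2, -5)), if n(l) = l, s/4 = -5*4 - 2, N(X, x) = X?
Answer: 183/800 ≈ 0.22875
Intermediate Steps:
s = -88 (s = 4*(-5*4 - 2) = 4*(-20 - 2) = 4*(-22) = -88)
M(P, E) = E + 3*E*P (M(P, E) = (3*P)*E + E = 3*E*P + E = E + 3*E*P)
w(k) = -91 (w(k) = -3 - 88 = -91)
-549*1/((w(1) + Y(-3, -5))*M(-2, -5)) = -549*(-1/(5*(1 + 3*(-2))*(-91 - 5))) = -549*1/(480*(1 - 6)) = -549/((-(-480)*(-5))) = -549/((-96*25)) = -549/(-2400) = -549*(-1/2400) = 183/800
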